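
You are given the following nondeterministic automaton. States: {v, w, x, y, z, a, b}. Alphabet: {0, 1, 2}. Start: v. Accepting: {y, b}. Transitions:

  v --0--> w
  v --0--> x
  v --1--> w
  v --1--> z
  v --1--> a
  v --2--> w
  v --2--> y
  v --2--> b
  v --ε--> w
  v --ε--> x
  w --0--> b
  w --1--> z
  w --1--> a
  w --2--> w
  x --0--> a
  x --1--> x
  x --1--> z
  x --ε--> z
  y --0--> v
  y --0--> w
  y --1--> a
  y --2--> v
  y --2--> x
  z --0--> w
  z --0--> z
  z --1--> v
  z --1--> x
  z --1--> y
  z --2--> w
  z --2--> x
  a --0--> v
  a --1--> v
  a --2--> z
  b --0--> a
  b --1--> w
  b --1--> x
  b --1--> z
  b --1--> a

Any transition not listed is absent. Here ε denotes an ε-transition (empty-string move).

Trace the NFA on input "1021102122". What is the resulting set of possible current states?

Start: ε-closure({v}) = {v, w, x, z}.
Read '1': {v, w, x, z} → {v, w, x, y, z, a}.
Read '0': {v, w, x, y, z, a} → {v, w, x, z, a, b}.
Read '2': {v, w, x, z, a, b} → {w, x, y, z, b}.
Read '1': {w, x, y, z, b} → {v, w, x, y, z, a}.
Read '1': {v, w, x, y, z, a} → {v, w, x, y, z, a}.
Read '0': {v, w, x, y, z, a} → {v, w, x, z, a, b}.
Read '2': {v, w, x, z, a, b} → {w, x, y, z, b}.
Read '1': {w, x, y, z, b} → {v, w, x, y, z, a}.
Read '2': {v, w, x, y, z, a} → {v, w, x, y, z, b}.
Read '2': {v, w, x, y, z, b} → {v, w, x, y, z, b}.

{v, w, x, y, z, b}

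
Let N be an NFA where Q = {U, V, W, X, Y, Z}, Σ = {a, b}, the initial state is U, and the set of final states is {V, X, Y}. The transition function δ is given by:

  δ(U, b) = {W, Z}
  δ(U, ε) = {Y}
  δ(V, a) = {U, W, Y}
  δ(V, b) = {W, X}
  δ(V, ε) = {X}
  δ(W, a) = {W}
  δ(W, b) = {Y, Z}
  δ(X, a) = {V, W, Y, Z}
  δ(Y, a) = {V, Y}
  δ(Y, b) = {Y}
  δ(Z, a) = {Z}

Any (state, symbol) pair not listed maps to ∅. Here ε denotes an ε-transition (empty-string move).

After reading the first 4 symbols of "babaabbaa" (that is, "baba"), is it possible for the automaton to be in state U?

No

Start: ε-closure({U}) = {U, Y}.
Read 'b': U→{W, Z}, Y→{Y}; now {W, Y, Z}.
Read 'a': W→{W}, Y→{V, Y}, Z→{Z}; union {V, W, Y, Z}; ε-closure = {V, W, X, Y, Z}.
Read 'b': V→{W, X}, W→{Y, Z}, X→∅, Y→{Y}, Z→∅; now {W, X, Y, Z}.
Read 'a': W→{W}, X→{V, W, Y, Z}, Y→{V, Y}, Z→{Z}; union {V, W, Y, Z}; ε-closure = {V, W, X, Y, Z}.
State U is not in {V, W, X, Y, Z}.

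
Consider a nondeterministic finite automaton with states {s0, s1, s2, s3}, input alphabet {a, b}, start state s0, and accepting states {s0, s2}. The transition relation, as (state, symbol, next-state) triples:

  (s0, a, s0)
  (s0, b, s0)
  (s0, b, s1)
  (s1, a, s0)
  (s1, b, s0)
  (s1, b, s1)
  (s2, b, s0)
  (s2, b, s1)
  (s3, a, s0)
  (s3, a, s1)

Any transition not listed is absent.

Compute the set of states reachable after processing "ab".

Start in {s0}.
Read 'a': s0→{s0}; now {s0}.
Read 'b': s0→{s0, s1}; now {s0, s1}.

{s0, s1}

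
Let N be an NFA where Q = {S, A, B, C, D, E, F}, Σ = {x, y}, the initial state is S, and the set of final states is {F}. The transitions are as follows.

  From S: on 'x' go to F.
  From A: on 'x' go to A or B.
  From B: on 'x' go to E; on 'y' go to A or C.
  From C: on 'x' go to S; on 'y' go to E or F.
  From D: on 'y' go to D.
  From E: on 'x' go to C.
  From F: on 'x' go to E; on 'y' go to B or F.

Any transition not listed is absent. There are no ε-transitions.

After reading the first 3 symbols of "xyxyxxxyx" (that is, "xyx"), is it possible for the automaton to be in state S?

Start in {S}.
Read 'x': S→{F}; now {F}.
Read 'y': F→{B, F}; now {B, F}.
Read 'x': B→{E}, F→{E}; now {E}.
State S is not in {E}.

No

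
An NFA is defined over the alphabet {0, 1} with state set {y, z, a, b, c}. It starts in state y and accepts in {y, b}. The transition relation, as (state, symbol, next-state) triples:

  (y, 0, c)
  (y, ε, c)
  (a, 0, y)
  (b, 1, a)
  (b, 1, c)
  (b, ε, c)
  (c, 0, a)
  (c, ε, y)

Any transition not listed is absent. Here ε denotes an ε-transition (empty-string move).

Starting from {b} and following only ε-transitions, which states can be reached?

{y, b, c}

Begin with {b}.
ε-move b → c; add c.
ε-move c → y; add y.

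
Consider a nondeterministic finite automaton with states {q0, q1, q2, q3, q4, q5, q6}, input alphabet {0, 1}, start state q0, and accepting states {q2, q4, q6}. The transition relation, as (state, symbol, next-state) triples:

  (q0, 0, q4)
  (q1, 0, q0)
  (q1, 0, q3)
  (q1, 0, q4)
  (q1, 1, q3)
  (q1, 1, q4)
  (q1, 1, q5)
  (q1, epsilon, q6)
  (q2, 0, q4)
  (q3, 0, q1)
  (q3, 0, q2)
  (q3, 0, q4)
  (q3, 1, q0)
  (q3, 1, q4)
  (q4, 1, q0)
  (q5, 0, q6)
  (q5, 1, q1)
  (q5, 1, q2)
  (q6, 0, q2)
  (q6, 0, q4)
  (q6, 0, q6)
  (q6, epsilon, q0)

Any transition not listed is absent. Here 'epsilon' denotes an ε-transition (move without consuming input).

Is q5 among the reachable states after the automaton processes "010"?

No

Start in {q0}.
Read '0': {q0} → {q4}.
Read '1': {q4} → {q0}.
Read '0': {q0} → {q4}.
State q5 is not in {q4}.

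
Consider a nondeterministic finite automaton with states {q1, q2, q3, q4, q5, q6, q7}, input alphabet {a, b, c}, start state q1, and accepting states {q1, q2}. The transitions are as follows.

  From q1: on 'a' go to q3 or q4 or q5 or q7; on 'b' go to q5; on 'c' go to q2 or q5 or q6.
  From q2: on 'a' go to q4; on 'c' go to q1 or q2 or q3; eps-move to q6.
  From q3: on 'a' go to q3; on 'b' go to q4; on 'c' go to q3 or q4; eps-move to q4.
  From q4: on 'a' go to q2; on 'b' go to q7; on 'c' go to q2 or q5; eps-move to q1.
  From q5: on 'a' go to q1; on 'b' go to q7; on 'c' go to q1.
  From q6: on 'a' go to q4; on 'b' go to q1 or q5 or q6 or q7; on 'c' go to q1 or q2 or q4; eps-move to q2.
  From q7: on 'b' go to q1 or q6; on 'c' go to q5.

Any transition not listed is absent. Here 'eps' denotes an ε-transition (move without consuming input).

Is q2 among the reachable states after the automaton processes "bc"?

No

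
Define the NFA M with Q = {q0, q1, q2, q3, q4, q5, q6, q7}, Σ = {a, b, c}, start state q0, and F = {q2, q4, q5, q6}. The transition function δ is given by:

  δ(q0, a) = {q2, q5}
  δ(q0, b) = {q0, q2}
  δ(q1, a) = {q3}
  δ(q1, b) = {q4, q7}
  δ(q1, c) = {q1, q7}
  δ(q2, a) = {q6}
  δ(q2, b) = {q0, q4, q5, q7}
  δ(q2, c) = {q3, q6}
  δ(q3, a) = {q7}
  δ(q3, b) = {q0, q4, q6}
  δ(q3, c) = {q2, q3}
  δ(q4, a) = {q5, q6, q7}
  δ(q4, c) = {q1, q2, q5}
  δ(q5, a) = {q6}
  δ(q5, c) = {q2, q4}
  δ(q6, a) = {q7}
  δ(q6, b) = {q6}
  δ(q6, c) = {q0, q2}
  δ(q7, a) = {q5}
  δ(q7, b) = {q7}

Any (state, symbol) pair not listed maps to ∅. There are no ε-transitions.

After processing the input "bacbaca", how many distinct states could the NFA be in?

4

Start in {q0}.
Read 'b': {q0} → {q0, q2}.
Read 'a': {q0, q2} → {q2, q5, q6}.
Read 'c': {q2, q5, q6} → {q0, q2, q3, q4, q6}.
Read 'b': {q0, q2, q3, q4, q6} → {q0, q2, q4, q5, q6, q7}.
Read 'a': {q0, q2, q4, q5, q6, q7} → {q2, q5, q6, q7}.
Read 'c': {q2, q5, q6, q7} → {q0, q2, q3, q4, q6}.
Read 'a': {q0, q2, q3, q4, q6} → {q2, q5, q6, q7}.
That set has 4 states.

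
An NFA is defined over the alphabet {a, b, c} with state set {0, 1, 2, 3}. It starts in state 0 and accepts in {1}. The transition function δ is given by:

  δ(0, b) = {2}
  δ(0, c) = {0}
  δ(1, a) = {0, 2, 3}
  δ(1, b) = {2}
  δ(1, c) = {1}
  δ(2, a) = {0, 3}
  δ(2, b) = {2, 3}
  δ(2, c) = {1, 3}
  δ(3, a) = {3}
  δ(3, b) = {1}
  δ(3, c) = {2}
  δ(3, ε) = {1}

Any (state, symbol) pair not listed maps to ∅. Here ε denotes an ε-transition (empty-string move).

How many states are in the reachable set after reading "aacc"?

0

Start in {0}.
Read 'a': {0} → ∅.
The set is empty and remains empty for the remaining 3 symbols.
That set has 0 states.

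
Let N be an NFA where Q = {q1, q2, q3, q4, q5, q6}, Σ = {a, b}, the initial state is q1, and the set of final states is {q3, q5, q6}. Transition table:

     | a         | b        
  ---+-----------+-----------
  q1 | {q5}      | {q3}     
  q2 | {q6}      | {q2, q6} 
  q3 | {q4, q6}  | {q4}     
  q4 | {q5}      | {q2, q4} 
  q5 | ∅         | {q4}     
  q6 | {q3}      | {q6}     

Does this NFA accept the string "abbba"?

Yes

Start in {q1}.
Read 'a': q1→{q5}; now {q5}.
Read 'b': q5→{q4}; now {q4}.
Read 'b': q4→{q2, q4}; now {q2, q4}.
Read 'b': q2→{q2, q6}, q4→{q2, q4}; now {q2, q4, q6}.
Read 'a': q2→{q6}, q4→{q5}, q6→{q3}; now {q3, q5, q6}.
The final set {q3, q5, q6} contains the accepting states q3, q5, q6.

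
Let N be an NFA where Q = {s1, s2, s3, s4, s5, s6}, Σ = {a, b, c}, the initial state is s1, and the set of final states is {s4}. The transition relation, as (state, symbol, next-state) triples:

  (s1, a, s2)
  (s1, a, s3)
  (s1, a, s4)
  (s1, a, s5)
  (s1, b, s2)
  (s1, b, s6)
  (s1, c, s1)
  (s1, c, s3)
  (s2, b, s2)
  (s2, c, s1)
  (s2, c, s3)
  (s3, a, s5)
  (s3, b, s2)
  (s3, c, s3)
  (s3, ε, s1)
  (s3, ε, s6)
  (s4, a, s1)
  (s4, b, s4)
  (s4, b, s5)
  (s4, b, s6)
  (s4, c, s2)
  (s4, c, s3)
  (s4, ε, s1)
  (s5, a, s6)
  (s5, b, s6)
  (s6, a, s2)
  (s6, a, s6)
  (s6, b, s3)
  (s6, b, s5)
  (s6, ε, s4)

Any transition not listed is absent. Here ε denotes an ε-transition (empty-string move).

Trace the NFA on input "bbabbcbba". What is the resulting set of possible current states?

{s1, s2, s3, s4, s5, s6}

Start in {s1}.
Read 'b': s1→{s2, s6}; union {s2, s6}; ε-closure = {s1, s2, s4, s6}.
Read 'b': s1→{s2, s6}, s2→{s2}, s4→{s4, s5, s6}, s6→{s3, s5}; union {s2, s3, s4, s5, s6}; ε-closure = {s1, s2, s3, s4, s5, s6}.
Read 'a': s1→{s2, s3, s4, s5}, s2→∅, s3→{s5}, s4→{s1}, s5→{s6}, s6→{s2, s6}; now {s1, s2, s3, s4, s5, s6}.
Read 'b': s1→{s2, s6}, s2→{s2}, s3→{s2}, s4→{s4, s5, s6}, s5→{s6}, s6→{s3, s5}; union {s2, s3, s4, s5, s6}; ε-closure = {s1, s2, s3, s4, s5, s6}.
Read 'b': s1→{s2, s6}, s2→{s2}, s3→{s2}, s4→{s4, s5, s6}, s5→{s6}, s6→{s3, s5}; union {s2, s3, s4, s5, s6}; ε-closure = {s1, s2, s3, s4, s5, s6}.
Read 'c': s1→{s1, s3}, s2→{s1, s3}, s3→{s3}, s4→{s2, s3}, s5→∅, s6→∅; union {s1, s2, s3}; ε-closure = {s1, s2, s3, s4, s6}.
Read 'b': s1→{s2, s6}, s2→{s2}, s3→{s2}, s4→{s4, s5, s6}, s6→{s3, s5}; union {s2, s3, s4, s5, s6}; ε-closure = {s1, s2, s3, s4, s5, s6}.
Read 'b': s1→{s2, s6}, s2→{s2}, s3→{s2}, s4→{s4, s5, s6}, s5→{s6}, s6→{s3, s5}; union {s2, s3, s4, s5, s6}; ε-closure = {s1, s2, s3, s4, s5, s6}.
Read 'a': s1→{s2, s3, s4, s5}, s2→∅, s3→{s5}, s4→{s1}, s5→{s6}, s6→{s2, s6}; now {s1, s2, s3, s4, s5, s6}.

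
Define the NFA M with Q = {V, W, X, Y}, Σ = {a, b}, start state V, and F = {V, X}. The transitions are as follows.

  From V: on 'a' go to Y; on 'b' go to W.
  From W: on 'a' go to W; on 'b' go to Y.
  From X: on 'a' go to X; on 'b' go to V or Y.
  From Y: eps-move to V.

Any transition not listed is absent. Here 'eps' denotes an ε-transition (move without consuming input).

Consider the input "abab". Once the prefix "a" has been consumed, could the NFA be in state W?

No

Start in {V}.
Read 'a': V→{Y}; union {Y}; ε-closure = {V, Y}.
State W is not in {V, Y}.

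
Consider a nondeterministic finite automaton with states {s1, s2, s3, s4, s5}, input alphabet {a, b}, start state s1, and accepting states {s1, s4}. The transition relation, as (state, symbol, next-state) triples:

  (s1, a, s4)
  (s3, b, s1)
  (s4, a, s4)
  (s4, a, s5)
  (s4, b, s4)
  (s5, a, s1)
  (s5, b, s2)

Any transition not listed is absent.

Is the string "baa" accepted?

No

Start in {s1}.
Read 'b': {s1} → ∅.
The set is empty and remains empty for the remaining 2 symbols.
The final set ∅ contains no accepting state.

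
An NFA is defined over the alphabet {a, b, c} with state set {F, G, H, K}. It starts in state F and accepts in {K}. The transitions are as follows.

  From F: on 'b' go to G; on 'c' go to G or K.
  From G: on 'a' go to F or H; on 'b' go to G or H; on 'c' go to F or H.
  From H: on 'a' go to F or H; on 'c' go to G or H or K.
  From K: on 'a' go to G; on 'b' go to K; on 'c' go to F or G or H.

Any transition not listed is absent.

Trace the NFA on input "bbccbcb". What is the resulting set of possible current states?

{G, H, K}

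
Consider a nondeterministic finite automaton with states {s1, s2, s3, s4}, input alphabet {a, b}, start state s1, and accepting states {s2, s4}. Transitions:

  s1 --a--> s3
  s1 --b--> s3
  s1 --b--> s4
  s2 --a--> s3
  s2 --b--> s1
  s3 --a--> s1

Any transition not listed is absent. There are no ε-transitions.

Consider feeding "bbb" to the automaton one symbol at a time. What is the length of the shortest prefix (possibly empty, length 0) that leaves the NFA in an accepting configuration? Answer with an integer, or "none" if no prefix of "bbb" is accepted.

Start in {s1}.
Read 'b': s1→{s3, s4}; now {s3, s4}.
None of the earlier sets intersect F, but {s3, s4} does.

1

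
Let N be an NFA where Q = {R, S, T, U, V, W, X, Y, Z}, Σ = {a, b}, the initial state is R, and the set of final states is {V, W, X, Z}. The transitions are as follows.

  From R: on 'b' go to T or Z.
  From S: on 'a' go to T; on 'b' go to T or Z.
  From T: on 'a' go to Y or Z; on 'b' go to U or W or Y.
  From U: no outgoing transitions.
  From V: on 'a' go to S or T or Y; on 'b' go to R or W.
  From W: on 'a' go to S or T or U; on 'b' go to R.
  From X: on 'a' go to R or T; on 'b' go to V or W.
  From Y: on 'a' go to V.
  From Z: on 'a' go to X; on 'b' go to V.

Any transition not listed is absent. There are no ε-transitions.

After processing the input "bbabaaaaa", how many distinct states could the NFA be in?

7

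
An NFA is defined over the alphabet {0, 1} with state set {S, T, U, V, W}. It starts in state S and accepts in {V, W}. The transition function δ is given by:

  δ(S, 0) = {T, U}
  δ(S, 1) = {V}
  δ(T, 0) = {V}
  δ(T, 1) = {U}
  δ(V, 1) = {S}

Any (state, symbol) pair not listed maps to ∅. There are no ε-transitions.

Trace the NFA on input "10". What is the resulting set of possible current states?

∅

Start in {S}.
Read '1': S→{V}; now {V}.
Read '0': V→∅; now ∅.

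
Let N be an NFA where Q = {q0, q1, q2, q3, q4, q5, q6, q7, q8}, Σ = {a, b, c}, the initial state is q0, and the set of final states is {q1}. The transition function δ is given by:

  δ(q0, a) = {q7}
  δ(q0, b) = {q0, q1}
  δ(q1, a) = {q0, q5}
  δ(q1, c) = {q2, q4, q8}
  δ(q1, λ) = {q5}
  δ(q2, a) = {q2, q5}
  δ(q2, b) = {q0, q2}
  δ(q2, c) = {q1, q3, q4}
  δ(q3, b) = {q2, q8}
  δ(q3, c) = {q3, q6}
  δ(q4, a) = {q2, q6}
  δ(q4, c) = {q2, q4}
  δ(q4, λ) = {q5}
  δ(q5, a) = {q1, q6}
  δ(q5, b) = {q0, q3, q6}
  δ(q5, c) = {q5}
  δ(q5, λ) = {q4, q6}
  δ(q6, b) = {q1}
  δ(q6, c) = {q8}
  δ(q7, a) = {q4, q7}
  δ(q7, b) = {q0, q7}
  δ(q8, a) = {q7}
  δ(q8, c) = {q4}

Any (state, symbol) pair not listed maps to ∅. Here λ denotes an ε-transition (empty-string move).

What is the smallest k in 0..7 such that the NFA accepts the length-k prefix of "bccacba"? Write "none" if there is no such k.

1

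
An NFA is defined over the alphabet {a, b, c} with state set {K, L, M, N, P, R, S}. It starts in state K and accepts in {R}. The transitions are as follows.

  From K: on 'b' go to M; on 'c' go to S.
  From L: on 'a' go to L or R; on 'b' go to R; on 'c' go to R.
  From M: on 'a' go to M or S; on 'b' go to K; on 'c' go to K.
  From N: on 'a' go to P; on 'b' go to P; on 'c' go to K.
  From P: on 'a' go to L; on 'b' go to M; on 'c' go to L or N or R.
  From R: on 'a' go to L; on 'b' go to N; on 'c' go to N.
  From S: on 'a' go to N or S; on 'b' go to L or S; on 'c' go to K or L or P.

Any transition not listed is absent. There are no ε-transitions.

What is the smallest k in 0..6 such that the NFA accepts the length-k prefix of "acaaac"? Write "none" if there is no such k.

none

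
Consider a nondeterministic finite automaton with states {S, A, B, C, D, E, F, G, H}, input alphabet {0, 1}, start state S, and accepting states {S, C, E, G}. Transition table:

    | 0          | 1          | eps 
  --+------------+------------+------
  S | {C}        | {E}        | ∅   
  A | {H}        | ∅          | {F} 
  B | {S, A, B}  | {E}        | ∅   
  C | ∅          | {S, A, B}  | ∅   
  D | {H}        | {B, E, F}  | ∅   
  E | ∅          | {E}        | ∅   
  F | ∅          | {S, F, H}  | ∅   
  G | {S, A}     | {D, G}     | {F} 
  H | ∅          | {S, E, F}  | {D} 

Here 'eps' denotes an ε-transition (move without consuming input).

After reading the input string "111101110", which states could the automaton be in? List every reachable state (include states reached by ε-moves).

Start in {S}.
Read '1': S→{E}; now {E}.
Read '1': E→{E}; now {E}.
Read '1': E→{E}; now {E}.
Read '1': E→{E}; now {E}.
Read '0': E→∅; now ∅.
The set is empty and remains empty for the remaining 4 symbols.

∅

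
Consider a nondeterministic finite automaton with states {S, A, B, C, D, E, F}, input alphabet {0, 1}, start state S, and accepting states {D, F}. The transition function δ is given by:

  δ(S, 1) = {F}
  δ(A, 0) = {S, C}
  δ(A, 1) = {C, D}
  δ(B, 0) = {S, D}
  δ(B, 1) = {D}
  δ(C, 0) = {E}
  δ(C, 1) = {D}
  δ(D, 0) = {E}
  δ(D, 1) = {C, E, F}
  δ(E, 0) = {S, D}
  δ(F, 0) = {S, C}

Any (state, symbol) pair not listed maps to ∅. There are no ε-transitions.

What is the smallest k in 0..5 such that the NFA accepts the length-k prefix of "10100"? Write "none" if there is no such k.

1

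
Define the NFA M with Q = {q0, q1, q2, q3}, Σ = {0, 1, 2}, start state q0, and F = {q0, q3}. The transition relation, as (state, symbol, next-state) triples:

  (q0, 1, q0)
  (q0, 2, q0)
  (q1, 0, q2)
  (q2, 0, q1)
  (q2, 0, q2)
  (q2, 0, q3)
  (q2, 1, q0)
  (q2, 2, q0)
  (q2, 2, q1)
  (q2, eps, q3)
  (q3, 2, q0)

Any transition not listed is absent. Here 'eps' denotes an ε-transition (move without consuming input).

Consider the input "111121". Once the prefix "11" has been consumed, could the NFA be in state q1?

No

Start in {q0}.
Read '1': q0→{q0}; now {q0}.
Read '1': q0→{q0}; now {q0}.
State q1 is not in {q0}.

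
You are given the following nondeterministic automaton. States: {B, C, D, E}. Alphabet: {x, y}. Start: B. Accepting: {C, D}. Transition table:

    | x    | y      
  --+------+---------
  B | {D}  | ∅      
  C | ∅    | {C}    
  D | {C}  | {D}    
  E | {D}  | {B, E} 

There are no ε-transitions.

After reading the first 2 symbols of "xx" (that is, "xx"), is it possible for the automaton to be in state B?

No

Start in {B}.
Read 'x': {B} → {D}.
Read 'x': {D} → {C}.
State B is not in {C}.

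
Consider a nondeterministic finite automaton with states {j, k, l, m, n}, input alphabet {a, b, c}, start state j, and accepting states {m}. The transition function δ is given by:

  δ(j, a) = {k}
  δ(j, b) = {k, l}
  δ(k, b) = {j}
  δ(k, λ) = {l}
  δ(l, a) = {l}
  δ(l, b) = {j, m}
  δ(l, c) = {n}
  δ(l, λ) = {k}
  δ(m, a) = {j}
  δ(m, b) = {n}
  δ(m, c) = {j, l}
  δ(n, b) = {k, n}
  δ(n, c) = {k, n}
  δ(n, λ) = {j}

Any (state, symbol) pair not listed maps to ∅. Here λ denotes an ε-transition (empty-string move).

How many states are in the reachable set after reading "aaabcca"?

2

Start in {j}.
Read 'a': j→{k}; union {k}; ε-closure = {k, l}.
Read 'a': k→∅, l→{l}; union {l}; ε-closure = {k, l}.
Read 'a': k→∅, l→{l}; union {l}; ε-closure = {k, l}.
Read 'b': k→{j}, l→{j, m}; now {j, m}.
Read 'c': j→∅, m→{j, l}; union {j, l}; ε-closure = {j, k, l}.
Read 'c': j→∅, k→∅, l→{n}; union {n}; ε-closure = {j, n}.
Read 'a': j→{k}, n→∅; union {k}; ε-closure = {k, l}.
That set has 2 states.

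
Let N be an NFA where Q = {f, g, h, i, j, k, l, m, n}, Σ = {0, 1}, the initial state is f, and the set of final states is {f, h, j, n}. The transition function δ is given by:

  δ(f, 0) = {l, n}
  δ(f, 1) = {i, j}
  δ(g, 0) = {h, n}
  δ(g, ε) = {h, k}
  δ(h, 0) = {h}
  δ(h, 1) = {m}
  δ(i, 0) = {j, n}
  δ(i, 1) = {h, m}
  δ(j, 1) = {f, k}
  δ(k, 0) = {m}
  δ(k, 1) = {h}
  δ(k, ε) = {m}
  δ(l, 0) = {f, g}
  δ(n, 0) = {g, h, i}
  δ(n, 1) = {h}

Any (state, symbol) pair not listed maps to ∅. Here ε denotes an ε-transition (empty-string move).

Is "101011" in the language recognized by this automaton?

No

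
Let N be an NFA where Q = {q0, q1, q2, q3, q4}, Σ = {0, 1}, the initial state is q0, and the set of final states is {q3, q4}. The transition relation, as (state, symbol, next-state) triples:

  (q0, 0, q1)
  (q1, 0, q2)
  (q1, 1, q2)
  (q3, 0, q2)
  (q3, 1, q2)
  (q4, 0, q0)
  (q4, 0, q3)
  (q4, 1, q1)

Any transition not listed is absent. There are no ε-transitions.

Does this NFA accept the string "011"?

No

Start in {q0}.
Read '0': q0→{q1}; now {q1}.
Read '1': q1→{q2}; now {q2}.
Read '1': q2→∅; now ∅.
The final set ∅ contains no accepting state.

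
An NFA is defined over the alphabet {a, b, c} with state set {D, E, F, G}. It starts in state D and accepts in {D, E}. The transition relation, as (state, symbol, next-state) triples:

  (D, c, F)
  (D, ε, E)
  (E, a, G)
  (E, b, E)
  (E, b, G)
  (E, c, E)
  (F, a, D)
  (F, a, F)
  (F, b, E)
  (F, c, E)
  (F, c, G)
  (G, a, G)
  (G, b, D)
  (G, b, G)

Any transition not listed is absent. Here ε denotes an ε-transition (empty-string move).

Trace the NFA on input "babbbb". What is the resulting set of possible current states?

{D, E, G}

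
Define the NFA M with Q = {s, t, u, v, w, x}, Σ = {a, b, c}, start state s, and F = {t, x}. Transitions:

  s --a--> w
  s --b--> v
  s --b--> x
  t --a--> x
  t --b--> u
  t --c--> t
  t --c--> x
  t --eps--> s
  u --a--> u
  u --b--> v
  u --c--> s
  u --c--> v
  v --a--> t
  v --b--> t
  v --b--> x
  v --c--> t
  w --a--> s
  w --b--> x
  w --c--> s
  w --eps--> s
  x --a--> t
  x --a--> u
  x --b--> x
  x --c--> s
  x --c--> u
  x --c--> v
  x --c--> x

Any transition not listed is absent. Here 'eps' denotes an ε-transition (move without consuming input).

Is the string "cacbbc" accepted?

No

Start in {s}.
Read 'c': {s} → ∅.
The set is empty and remains empty for the remaining 5 symbols.
The final set ∅ contains no accepting state.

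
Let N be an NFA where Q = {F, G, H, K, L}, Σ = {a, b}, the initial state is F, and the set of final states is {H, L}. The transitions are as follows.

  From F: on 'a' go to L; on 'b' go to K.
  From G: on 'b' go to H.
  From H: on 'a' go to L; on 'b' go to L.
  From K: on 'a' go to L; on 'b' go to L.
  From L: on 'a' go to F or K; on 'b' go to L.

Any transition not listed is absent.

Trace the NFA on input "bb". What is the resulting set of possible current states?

Start in {F}.
Read 'b': {F} → {K}.
Read 'b': {K} → {L}.

{L}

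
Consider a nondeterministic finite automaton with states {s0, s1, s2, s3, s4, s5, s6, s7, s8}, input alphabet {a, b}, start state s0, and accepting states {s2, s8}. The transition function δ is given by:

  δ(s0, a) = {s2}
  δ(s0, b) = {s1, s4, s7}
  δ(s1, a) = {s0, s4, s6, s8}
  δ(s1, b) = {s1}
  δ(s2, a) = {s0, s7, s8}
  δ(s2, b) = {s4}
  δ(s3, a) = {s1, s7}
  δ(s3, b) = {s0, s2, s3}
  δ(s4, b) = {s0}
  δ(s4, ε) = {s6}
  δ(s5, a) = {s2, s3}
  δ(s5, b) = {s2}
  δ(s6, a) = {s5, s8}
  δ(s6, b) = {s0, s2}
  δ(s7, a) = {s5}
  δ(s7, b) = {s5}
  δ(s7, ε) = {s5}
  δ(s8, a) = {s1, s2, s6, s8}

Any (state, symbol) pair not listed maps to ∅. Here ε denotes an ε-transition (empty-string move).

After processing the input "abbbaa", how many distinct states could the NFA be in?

8

Start in {s0}.
Read 'a': s0→{s2}; now {s2}.
Read 'b': s2→{s4}; union {s4}; ε-closure = {s4, s6}.
Read 'b': s4→{s0}, s6→{s0, s2}; now {s0, s2}.
Read 'b': s0→{s1, s4, s7}, s2→{s4}; union {s1, s4, s7}; ε-closure = {s1, s4, s5, s6, s7}.
Read 'a': s1→{s0, s4, s6, s8}, s4→∅, s5→{s2, s3}, s6→{s5, s8}, s7→{s5}; now {s0, s2, s3, s4, s5, s6, s8}.
Read 'a': s0→{s2}, s2→{s0, s7, s8}, s3→{s1, s7}, s4→∅, s5→{s2, s3}, s6→{s5, s8}, s8→{s1, s2, s6, s8}; now {s0, s1, s2, s3, s5, s6, s7, s8}.
That set has 8 states.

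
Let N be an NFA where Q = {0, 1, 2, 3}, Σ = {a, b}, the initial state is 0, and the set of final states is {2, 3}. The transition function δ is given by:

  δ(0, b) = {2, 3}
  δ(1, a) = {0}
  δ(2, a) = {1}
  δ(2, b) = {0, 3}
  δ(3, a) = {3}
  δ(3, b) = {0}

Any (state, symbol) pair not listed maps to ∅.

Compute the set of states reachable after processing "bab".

{0}

Start in {0}.
Read 'b': {0} → {2, 3}.
Read 'a': {2, 3} → {1, 3}.
Read 'b': {1, 3} → {0}.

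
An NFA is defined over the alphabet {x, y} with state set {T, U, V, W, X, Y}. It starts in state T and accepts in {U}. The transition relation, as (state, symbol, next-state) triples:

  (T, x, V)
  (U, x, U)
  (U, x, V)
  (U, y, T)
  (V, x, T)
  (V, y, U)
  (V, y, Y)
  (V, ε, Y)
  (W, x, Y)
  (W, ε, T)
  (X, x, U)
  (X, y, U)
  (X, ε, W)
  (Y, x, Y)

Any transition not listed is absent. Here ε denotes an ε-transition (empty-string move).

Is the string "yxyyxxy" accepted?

Start in {T}.
Read 'y': {T} → ∅.
The set is empty and remains empty for the remaining 6 symbols.
The final set ∅ contains no accepting state.

No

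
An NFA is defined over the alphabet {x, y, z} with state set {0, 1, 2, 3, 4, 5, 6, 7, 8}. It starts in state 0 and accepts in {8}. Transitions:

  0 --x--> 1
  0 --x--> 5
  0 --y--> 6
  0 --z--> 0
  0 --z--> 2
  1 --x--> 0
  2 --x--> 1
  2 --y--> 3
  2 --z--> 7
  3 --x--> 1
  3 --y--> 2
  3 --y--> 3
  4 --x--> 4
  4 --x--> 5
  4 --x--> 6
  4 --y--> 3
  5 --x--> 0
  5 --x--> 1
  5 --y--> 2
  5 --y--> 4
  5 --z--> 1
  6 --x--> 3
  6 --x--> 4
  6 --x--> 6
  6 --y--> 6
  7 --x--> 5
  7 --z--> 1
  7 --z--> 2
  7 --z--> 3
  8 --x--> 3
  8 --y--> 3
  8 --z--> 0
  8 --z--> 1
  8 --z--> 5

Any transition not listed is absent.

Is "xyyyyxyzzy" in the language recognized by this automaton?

No

Start in {0}.
Read 'x': 0→{1, 5}; now {1, 5}.
Read 'y': 1→∅, 5→{2, 4}; now {2, 4}.
Read 'y': 2→{3}, 4→{3}; now {3}.
Read 'y': 3→{2, 3}; now {2, 3}.
Read 'y': 2→{3}, 3→{2, 3}; now {2, 3}.
Read 'x': 2→{1}, 3→{1}; now {1}.
Read 'y': 1→∅; now ∅.
The set is empty and remains empty for the remaining 3 symbols.
The final set ∅ contains no accepting state.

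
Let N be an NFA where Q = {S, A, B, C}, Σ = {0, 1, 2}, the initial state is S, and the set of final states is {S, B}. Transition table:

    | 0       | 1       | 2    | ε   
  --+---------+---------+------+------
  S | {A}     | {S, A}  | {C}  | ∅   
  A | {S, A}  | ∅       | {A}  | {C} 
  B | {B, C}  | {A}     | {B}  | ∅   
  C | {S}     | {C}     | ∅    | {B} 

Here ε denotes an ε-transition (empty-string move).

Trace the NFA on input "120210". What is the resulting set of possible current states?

{S, A, B, C}

Start in {S}.
Read '1': S→{S, A}; union {S, A}; ε-closure = {S, A, B, C}.
Read '2': S→{C}, A→{A}, B→{B}, C→∅; now {A, B, C}.
Read '0': A→{S, A}, B→{B, C}, C→{S}; now {S, A, B, C}.
Read '2': S→{C}, A→{A}, B→{B}, C→∅; now {A, B, C}.
Read '1': A→∅, B→{A}, C→{C}; union {A, C}; ε-closure = {A, B, C}.
Read '0': A→{S, A}, B→{B, C}, C→{S}; now {S, A, B, C}.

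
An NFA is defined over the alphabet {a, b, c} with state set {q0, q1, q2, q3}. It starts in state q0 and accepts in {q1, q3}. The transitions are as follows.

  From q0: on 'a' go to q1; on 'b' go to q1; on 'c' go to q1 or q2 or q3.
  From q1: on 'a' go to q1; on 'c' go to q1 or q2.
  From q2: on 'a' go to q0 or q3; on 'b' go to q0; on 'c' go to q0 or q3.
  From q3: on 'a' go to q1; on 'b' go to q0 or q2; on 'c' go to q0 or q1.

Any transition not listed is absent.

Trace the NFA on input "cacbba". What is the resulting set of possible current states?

{q1}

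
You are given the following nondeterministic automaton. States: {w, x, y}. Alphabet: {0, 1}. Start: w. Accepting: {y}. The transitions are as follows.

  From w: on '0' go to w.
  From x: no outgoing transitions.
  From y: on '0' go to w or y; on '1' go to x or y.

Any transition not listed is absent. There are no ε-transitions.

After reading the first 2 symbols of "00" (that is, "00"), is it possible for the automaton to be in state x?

Start in {w}.
Read '0': {w} → {w}.
Read '0': {w} → {w}.
State x is not in {w}.

No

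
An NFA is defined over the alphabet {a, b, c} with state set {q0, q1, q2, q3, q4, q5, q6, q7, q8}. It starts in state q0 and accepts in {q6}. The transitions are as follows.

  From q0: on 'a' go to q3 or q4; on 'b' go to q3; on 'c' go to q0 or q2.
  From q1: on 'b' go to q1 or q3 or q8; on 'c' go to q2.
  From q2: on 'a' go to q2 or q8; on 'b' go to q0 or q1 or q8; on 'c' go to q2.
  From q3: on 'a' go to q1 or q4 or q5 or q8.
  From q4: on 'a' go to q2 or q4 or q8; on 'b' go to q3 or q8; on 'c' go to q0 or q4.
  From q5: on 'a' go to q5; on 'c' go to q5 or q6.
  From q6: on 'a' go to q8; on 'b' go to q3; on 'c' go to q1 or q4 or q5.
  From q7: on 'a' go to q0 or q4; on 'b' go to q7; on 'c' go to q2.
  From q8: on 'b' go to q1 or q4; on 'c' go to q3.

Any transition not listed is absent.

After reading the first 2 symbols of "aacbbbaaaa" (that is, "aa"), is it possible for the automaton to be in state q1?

Yes

Start in {q0}.
Read 'a': q0→{q3, q4}; now {q3, q4}.
Read 'a': q3→{q1, q4, q5, q8}, q4→{q2, q4, q8}; now {q1, q2, q4, q5, q8}.
State q1 is in {q1, q2, q4, q5, q8}.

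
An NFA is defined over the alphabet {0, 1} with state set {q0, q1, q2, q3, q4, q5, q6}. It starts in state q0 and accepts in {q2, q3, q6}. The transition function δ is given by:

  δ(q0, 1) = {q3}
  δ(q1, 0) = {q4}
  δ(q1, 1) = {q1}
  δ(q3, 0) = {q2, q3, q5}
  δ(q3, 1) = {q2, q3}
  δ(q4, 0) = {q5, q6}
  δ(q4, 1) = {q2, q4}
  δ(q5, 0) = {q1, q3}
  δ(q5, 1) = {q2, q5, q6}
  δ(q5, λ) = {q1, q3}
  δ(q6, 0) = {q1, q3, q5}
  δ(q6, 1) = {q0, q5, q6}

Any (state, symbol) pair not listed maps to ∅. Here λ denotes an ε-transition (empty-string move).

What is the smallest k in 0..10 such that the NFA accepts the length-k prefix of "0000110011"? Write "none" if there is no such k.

Start in {q0}.
Read '0': {q0} → ∅.
The set is empty and remains empty for the remaining 9 symbols.
No reachable set along the way intersects F.

none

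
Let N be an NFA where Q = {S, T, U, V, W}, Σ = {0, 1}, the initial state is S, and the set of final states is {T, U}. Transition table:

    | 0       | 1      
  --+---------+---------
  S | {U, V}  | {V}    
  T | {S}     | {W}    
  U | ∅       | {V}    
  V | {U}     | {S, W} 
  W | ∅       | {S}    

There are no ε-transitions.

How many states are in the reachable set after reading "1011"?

2

Start in {S}.
Read '1': {S} → {V}.
Read '0': {V} → {U}.
Read '1': {U} → {V}.
Read '1': {V} → {S, W}.
That set has 2 states.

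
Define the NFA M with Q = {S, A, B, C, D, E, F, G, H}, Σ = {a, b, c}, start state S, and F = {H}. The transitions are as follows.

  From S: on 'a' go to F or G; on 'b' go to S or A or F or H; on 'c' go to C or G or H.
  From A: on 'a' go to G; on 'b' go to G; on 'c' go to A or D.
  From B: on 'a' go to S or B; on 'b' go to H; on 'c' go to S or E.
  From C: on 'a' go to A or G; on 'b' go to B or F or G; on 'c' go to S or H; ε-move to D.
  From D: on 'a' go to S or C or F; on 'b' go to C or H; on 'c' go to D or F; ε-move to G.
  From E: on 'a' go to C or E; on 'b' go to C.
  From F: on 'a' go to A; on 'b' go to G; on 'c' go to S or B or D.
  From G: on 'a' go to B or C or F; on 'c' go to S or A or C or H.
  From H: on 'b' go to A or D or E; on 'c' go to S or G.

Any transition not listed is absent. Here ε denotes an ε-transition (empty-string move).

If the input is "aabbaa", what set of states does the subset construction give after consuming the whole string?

{S, A, B, C, D, E, F, G}

Start in {S}.
Read 'a': {S} → {F, G}.
Read 'a': {F, G} → {A, B, C, D, F, G}.
Read 'b': {A, B, C, D, F, G} → {B, C, D, F, G, H}.
Read 'b': {B, C, D, F, G, H} → {A, B, C, D, E, F, G, H}.
Read 'a': {A, B, C, D, E, F, G, H} → {S, A, B, C, D, E, F, G}.
Read 'a': {S, A, B, C, D, E, F, G} → {S, A, B, C, D, E, F, G}.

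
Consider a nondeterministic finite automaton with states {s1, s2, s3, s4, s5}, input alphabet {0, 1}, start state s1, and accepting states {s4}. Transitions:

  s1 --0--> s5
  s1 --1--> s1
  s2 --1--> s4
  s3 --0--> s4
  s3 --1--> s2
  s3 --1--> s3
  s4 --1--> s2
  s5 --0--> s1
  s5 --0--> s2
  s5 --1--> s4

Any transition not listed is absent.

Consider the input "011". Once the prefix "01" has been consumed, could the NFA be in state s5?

No

Start in {s1}.
Read '0': s1→{s5}; now {s5}.
Read '1': s5→{s4}; now {s4}.
State s5 is not in {s4}.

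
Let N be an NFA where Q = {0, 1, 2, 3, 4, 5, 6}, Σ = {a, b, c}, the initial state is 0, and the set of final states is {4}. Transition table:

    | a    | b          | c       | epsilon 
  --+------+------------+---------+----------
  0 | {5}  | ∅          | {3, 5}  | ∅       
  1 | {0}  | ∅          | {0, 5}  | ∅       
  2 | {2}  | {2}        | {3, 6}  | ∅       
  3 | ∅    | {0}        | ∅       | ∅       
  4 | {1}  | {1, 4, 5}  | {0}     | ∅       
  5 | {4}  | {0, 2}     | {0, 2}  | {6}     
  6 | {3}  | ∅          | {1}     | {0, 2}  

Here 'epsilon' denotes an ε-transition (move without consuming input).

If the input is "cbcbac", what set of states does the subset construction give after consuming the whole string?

{0, 1, 2, 3, 5, 6}

Start in {0}.
Read 'c': 0→{3, 5}; union {3, 5}; ε-closure = {0, 2, 3, 5, 6}.
Read 'b': 0→∅, 2→{2}, 3→{0}, 5→{0, 2}, 6→∅; now {0, 2}.
Read 'c': 0→{3, 5}, 2→{3, 6}; union {3, 5, 6}; ε-closure = {0, 2, 3, 5, 6}.
Read 'b': 0→∅, 2→{2}, 3→{0}, 5→{0, 2}, 6→∅; now {0, 2}.
Read 'a': 0→{5}, 2→{2}; union {2, 5}; ε-closure = {0, 2, 5, 6}.
Read 'c': 0→{3, 5}, 2→{3, 6}, 5→{0, 2}, 6→{1}; now {0, 1, 2, 3, 5, 6}.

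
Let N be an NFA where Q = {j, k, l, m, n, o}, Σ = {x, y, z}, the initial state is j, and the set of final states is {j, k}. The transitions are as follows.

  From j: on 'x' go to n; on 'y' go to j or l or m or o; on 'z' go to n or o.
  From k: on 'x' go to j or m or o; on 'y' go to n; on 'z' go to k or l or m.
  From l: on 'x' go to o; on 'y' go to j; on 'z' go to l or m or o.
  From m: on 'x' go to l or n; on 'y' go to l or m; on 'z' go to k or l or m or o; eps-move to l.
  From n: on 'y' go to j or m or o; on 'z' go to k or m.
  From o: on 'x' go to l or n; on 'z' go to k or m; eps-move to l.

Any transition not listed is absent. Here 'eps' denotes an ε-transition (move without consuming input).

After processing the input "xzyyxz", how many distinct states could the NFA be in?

Start in {j}.
Read 'x': j→{n}; now {n}.
Read 'z': n→{k, m}; union {k, m}; ε-closure = {k, l, m}.
Read 'y': k→{n}, l→{j}, m→{l, m}; now {j, l, m, n}.
Read 'y': j→{j, l, m, o}, l→{j}, m→{l, m}, n→{j, m, o}; now {j, l, m, o}.
Read 'x': j→{n}, l→{o}, m→{l, n}, o→{l, n}; now {l, n, o}.
Read 'z': l→{l, m, o}, n→{k, m}, o→{k, m}; now {k, l, m, o}.
That set has 4 states.

4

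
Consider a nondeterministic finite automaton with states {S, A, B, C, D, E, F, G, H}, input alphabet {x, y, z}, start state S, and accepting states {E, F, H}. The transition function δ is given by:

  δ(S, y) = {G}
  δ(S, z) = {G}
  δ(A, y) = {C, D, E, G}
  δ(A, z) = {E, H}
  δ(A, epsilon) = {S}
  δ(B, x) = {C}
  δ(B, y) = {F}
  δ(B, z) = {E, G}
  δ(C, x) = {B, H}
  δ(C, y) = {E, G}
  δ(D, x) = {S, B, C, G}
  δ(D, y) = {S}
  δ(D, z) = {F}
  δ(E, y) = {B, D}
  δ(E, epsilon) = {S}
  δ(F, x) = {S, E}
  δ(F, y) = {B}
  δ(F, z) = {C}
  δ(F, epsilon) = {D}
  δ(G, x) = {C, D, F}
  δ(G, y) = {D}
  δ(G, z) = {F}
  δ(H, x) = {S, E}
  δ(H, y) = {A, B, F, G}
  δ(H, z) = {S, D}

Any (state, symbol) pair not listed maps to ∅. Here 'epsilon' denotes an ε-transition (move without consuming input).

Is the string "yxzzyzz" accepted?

Start in {S}.
Read 'y': S→{G}; now {G}.
Read 'x': G→{C, D, F}; now {C, D, F}.
Read 'z': C→∅, D→{F}, F→{C}; union {C, F}; ε-closure = {C, D, F}.
Read 'z': C→∅, D→{F}, F→{C}; union {C, F}; ε-closure = {C, D, F}.
Read 'y': C→{E, G}, D→{S}, F→{B}; now {S, B, E, G}.
Read 'z': S→{G}, B→{E, G}, E→∅, G→{F}; union {E, F, G}; ε-closure = {S, D, E, F, G}.
Read 'z': S→{G}, D→{F}, E→∅, F→{C}, G→{F}; union {C, F, G}; ε-closure = {C, D, F, G}.
The final set {C, D, F, G} contains the accepting state F.

Yes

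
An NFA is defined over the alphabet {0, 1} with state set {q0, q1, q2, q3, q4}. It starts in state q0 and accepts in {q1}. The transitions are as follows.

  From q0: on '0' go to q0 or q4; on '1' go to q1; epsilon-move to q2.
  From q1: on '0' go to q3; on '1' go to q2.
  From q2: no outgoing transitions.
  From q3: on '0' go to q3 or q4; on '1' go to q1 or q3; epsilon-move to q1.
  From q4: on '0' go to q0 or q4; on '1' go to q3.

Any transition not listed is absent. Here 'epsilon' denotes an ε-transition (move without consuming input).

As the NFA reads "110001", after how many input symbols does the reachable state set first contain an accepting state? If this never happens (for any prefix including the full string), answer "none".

Start: ε-closure({q0}) = {q0, q2}.
Read '1': {q0, q2} → {q1}.
None of the earlier sets intersect F, but {q1} does.

1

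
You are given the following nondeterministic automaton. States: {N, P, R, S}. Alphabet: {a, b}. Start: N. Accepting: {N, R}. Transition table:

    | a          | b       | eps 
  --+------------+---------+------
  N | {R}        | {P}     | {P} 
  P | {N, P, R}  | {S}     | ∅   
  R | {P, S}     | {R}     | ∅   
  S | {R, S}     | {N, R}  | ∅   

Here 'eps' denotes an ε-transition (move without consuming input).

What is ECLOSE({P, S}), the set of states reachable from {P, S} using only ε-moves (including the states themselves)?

Begin with {P, S}.
No ε-moves leave this set, so the closure equals the set itself.

{P, S}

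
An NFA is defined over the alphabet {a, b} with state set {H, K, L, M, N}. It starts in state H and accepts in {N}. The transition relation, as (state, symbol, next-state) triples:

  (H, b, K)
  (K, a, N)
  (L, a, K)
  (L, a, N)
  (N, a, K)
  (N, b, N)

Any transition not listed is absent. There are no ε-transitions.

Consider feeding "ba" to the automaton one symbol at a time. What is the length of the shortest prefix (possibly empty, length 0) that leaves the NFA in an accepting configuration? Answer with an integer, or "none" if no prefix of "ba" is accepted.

2

Start in {H}.
Read 'b': H→{K}; now {K}.
Read 'a': K→{N}; now {N}.
None of the earlier sets intersect F, but {N} does.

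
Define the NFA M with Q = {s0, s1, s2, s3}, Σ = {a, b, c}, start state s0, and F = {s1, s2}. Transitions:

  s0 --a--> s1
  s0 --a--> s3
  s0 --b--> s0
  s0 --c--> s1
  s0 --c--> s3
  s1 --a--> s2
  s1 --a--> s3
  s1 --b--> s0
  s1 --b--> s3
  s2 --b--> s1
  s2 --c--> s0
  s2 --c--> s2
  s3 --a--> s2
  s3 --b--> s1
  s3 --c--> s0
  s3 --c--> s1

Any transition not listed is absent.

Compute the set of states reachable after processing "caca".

{s1, s2, s3}

Start in {s0}.
Read 'c': {s0} → {s1, s3}.
Read 'a': {s1, s3} → {s2, s3}.
Read 'c': {s2, s3} → {s0, s1, s2}.
Read 'a': {s0, s1, s2} → {s1, s2, s3}.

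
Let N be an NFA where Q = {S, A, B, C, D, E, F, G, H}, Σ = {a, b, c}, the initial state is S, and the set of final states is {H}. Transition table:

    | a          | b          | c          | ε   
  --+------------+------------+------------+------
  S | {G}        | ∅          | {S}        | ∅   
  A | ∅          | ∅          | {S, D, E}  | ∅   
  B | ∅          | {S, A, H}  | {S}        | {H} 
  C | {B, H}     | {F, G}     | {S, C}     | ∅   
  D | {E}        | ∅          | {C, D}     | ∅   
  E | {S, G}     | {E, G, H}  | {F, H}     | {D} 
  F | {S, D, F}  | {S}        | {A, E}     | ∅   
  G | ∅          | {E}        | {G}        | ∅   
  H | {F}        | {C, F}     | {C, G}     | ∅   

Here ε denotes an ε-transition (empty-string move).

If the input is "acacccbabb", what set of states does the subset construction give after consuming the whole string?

Start in {S}.
Read 'a': {S} → {G}.
Read 'c': {G} → {G}.
Read 'a': {G} → ∅.
The set is empty and remains empty for the remaining 7 symbols.

∅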